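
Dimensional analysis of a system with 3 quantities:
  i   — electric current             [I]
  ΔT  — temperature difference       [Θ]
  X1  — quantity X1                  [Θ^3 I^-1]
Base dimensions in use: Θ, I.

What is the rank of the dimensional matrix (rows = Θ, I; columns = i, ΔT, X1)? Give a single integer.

Exponent matrix [Θ,I] × [i,ΔT,X1]:
  Θ: [ 0  1  3]
  I: [ 1  0 -1]
Row reduction gives pivot columns i,ΔT; rank = 2

2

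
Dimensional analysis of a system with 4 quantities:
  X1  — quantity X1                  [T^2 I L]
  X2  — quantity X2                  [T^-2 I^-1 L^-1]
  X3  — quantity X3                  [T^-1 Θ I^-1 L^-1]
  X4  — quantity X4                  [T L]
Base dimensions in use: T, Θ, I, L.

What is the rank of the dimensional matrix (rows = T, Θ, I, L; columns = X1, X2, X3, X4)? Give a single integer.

3

Dimensional matrix (T×Θ×I×L by X1×X2×X3×X4):
  T: [ 2 -2 -1  1]
  Θ: [ 0  0  1  0]
  I: [ 1 -1 -1  0]
  L: [ 1 -1 -1  1]
Row reduction gives pivot columns X1,X3,X4; rank = 3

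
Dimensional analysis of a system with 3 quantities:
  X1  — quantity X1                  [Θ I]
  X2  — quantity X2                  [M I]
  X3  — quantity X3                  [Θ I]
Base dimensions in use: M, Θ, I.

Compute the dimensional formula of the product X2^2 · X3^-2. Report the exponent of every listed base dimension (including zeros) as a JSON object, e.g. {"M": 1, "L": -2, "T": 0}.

{"M": 2, "Θ": -2, "I": 0}

Write exponents as rows M,Θ,I / cols X1,X2,X3:
  M: [ 0  1  0]
  Θ: [ 1  0  1]
  I: [ 1  1  1]
  [M]: (2)·1+(-2)·0 = 2
  [Θ]: (2)·0+(-2)·1 = -2
  [I]: (2)·1+(-2)·1 = 0
⇒ M^2 Θ^-2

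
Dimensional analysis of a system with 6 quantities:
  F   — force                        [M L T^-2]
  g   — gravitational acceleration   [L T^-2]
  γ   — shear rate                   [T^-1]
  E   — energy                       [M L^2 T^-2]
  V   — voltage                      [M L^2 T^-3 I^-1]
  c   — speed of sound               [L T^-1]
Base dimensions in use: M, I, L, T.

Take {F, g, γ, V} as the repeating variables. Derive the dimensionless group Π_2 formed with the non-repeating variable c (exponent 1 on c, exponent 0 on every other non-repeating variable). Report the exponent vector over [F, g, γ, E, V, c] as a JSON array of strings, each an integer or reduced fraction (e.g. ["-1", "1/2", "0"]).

Write exponents as rows M,I,L,T / cols F,g,γ,E,V,c:
  M: [ 1  0  0  1  1  0]
  I: [ 0  0  0  0 -1  0]
  L: [ 1  1  0  2  2  1]
  T: [-2 -2 -1 -2 -3 -1]
RREF → pivots at {F,g,γ,V} ⇒ r = 4
Repeat: F,g,γ,V; free: E,c
RREF:
  r0: [   1    0    0    1    0    0]
  r1: [   0    1    0    1    0    1]
  r2: [   0    0    1   -2    0   -1]
  r3: [   0    0    0    0    1    0]
Fix exponent of c at 1, E at 0; solve each RREF row for its pivot's exponent:
  r0: exp(F) + (0)·1 = 0 ⇒ exp(F) = 0
  r1: exp(g) + (1)·1 = 0 ⇒ exp(g) = -1
  r2: exp(γ) + (-1)·1 = 0 ⇒ exp(γ) = 1
  r3: exp(V) + (0)·1 = 0 ⇒ exp(V) = 0
Π_2 = g^-1 · γ · c

["0", "-1", "1", "0", "0", "1"]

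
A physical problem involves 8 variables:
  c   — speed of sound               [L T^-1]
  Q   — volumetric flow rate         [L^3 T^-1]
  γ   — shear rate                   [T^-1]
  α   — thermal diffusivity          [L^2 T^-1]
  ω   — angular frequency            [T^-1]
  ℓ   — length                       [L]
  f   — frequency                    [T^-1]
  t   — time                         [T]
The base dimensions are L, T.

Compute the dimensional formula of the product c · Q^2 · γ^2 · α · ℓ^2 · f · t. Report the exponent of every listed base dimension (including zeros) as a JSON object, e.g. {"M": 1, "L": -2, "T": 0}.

{"L": 11, "T": -6}

Write exponents as rows L,T / cols c,Q,γ,α,ω,ℓ,f,t:
  L: [ 1  3  0  2  0  1  0  0]
  T: [-1 -1 -1 -1 -1  0 -1  1]
  [L]: (1)·1+(2)·3+(2)·0+(1)·2+(2)·1+(1)·0+(1)·0 = 11
  [T]: (1)·-1+(2)·-1+(2)·-1+(1)·-1+(2)·0+(1)·-1+(1)·1 = -6
⇒ L^11 T^-6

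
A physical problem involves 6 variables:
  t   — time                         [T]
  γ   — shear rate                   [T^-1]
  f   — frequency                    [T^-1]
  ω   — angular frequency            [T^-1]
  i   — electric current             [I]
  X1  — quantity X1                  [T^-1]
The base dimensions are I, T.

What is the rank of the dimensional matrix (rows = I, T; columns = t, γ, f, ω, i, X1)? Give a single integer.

2

Dimensional matrix (I×T by t×γ×f×ω×i×X1):
  I: [ 0  0  0  0  1  0]
  T: [ 1 -1 -1 -1  0 -1]
RREF → pivots at {t,i} ⇒ r = 2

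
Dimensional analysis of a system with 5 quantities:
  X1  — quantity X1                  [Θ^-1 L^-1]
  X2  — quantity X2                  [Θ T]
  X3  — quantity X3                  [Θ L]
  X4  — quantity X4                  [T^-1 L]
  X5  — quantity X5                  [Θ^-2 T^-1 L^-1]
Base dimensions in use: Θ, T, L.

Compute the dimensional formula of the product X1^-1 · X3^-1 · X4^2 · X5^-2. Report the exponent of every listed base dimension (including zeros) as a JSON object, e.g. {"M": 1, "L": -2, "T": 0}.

{"Θ": 4, "T": 0, "L": 4}

Exponent matrix [Θ,T,L] × [X1,X2,X3,X4,X5]:
  Θ: [-1  1  1  0 -2]
  T: [ 0  1  0 -1 -1]
  L: [-1  0  1  1 -1]
  [Θ]: (-1)·-1+(-1)·1+(2)·0+(-2)·-2 = 4
  [T]: (-1)·0+(-1)·0+(2)·-1+(-2)·-1 = 0
  [L]: (-1)·-1+(-1)·1+(2)·1+(-2)·-1 = 4
⇒ Θ^4 L^4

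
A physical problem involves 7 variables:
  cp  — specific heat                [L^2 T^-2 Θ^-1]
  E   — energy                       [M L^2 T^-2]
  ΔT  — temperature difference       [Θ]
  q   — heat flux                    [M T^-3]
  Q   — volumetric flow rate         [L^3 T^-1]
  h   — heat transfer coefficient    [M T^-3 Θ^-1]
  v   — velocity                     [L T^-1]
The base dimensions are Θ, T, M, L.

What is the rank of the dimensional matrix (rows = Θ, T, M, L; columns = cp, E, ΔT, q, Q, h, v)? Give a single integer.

Exponent matrix [Θ,T,M,L] × [cp,E,ΔT,q,Q,h,v]:
  Θ: [-1  0  1  0  0 -1  0]
  T: [-2 -2  0 -3 -1 -3 -1]
  M: [ 0  1  0  1  0  1  0]
  L: [ 2  2  0  0  3  0  1]
Echelon form has 4 nonzero rows (pivots: cp,E,ΔT,q)

4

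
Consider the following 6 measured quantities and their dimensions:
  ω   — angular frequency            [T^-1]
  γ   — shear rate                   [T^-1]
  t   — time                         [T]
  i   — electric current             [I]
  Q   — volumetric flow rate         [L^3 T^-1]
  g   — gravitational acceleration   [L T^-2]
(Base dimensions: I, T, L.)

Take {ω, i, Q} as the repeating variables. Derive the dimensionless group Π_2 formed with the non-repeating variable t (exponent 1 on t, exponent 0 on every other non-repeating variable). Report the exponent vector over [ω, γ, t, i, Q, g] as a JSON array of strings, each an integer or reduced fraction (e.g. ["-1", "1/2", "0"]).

["1", "0", "1", "0", "0", "0"]

Write exponents as rows I,T,L / cols ω,γ,t,i,Q,g:
  I: [ 0  0  0  1  0  0]
  T: [-1 -1  1  0 -1 -2]
  L: [ 0  0  0  0  3  1]
Echelon form has 3 nonzero rows (pivots: ω,i,Q)
Pivot set = {ω,i,Q}, free = {γ,t,g}
RREF:
  r0: [   1    1   -1    0    0  5/3]
  r1: [   0    0    0    1    0    0]
  r2: [   0    0    0    0    1  1/3]
Fix exponent of t at 1, γ at 0, g at 0; solve each RREF row for its pivot's exponent:
  r0: exp(ω) + (-1)·1 = 0 ⇒ exp(ω) = 1
  r1: exp(i) + (0)·1 = 0 ⇒ exp(i) = 0
  r2: exp(Q) + (0)·1 = 0 ⇒ exp(Q) = 0
Π_2 = ω · t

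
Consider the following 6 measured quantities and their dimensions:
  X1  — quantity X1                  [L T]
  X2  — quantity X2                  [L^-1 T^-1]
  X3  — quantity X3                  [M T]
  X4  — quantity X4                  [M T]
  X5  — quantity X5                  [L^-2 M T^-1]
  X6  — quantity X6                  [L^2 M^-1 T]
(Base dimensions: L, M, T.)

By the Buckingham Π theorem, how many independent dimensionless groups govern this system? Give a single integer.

Dimensional matrix (L×M×T by X1×X2×X3×X4×X5×X6):
  L: [ 1 -1  0  0 -2  2]
  M: [ 0  0  1  1  1 -1]
  T: [ 1 -1  1  1 -1  1]
Echelon form has 2 nonzero rows (pivots: X1,X3)
Π count = n − r = 6 − 2 = 4

4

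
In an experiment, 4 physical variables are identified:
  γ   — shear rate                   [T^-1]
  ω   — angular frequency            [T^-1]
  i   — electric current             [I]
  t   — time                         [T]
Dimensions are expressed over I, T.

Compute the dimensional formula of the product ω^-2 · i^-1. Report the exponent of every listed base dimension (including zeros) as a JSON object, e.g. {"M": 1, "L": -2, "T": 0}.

{"I": -1, "T": 2}

Write exponents as rows I,T / cols γ,ω,i,t:
  I: [ 0  0  1  0]
  T: [-1 -1  0  1]
  [I]: (-2)·0+(-1)·1 = -1
  [T]: (-2)·-1+(-1)·0 = 2
⇒ I^-1 T^2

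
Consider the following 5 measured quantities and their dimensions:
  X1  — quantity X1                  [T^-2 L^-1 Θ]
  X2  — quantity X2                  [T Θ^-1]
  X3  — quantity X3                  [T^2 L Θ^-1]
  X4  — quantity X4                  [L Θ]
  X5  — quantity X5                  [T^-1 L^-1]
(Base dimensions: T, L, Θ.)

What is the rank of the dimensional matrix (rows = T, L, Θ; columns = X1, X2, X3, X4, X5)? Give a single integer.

2

Write exponents as rows T,L,Θ / cols X1,X2,X3,X4,X5:
  T: [-2  1  2  0 -1]
  L: [-1  0  1  1 -1]
  Θ: [ 1 -1 -1  1  0]
RREF → pivots at {X1,X2} ⇒ r = 2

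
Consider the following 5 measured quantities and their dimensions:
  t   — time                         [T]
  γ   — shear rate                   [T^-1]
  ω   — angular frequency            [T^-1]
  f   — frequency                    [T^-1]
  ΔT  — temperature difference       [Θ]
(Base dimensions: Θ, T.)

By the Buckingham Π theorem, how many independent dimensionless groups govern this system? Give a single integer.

Dimensional matrix (Θ×T by t×γ×ω×f×ΔT):
  Θ: [ 0  0  0  0  1]
  T: [ 1 -1 -1 -1  0]
Echelon form has 2 nonzero rows (pivots: t,ΔT)
5 vars − rank 2 = 3 Π groups

3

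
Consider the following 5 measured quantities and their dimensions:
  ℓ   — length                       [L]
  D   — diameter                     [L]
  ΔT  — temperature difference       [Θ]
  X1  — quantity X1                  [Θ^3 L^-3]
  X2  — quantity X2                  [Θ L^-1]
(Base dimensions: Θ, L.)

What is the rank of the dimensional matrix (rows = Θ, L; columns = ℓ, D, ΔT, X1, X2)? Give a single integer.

2

Write exponents as rows Θ,L / cols ℓ,D,ΔT,X1,X2:
  Θ: [ 0  0  1  3  1]
  L: [ 1  1  0 -3 -1]
RREF → pivots at {ℓ,ΔT} ⇒ r = 2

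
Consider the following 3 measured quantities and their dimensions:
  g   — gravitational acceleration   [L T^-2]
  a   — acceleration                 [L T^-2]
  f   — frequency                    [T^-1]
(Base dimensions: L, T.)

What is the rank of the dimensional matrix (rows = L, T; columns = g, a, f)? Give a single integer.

2

Exponent matrix [L,T] × [g,a,f]:
  L: [ 1  1  0]
  T: [-2 -2 -1]
Echelon form has 2 nonzero rows (pivots: g,f)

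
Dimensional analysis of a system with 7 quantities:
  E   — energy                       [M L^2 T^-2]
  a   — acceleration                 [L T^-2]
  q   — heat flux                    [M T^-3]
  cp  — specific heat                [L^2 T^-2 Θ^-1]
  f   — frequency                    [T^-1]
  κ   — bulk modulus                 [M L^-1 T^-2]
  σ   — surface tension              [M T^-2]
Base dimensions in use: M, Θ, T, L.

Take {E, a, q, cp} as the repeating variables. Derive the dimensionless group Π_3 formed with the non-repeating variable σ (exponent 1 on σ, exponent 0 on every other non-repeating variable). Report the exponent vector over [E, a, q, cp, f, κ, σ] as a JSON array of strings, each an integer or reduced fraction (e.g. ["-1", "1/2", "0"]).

["-1/5", "2/5", "-4/5", "0", "0", "0", "1"]

Write exponents as rows M,Θ,T,L / cols E,a,q,cp,f,κ,σ:
  M: [ 1  0  1  0  0  1  1]
  Θ: [ 0  0  0 -1  0  0  0]
  T: [-2 -2 -3 -2 -1 -2 -2]
  L: [ 2  1  0  2  0 -1  0]
Row reduction gives pivot columns E,a,q,cp; rank = 4
Repeat: E,a,q,cp; free: f,κ,σ
RREF:
  r0: [   1    0    0    0 -1/5 -1/5  1/5]
  r1: [   0    1    0    0  2/5 -3/5 -2/5]
  r2: [   0    0    1    0  1/5  6/5  4/5]
  r3: [   0    0    0    1    0    0    0]
Fix exponent of σ at 1, f at 0, κ at 0; solve each RREF row for its pivot's exponent:
  r0: exp(E) + (1/5)·1 = 0 ⇒ exp(E) = -1/5
  r1: exp(a) + (-2/5)·1 = 0 ⇒ exp(a) = 2/5
  r2: exp(q) + (4/5)·1 = 0 ⇒ exp(q) = -4/5
  r3: exp(cp) + (0)·1 = 0 ⇒ exp(cp) = 0
Π_3 = E^(-1/5) · a^(2/5) · q^(-4/5) · σ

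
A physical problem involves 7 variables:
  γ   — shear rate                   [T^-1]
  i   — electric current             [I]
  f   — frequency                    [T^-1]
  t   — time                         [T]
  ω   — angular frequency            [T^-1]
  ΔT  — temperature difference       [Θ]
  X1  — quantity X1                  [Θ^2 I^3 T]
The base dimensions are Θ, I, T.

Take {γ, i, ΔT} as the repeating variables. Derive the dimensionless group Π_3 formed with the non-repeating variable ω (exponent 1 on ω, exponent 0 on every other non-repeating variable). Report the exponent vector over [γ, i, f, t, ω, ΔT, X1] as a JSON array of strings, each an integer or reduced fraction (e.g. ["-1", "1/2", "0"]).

Exponent matrix [Θ,I,T] × [γ,i,f,t,ω,ΔT,X1]:
  Θ: [ 0  0  0  0  0  1  2]
  I: [ 0  1  0  0  0  0  3]
  T: [-1  0 -1  1 -1  0  1]
RREF → pivots at {γ,i,ΔT} ⇒ r = 3
Pivot set = {γ,i,ΔT}, free = {f,t,ω,X1}
RREF:
  r0: [   1    0    1   -1    1    0   -1]
  r1: [   0    1    0    0    0    0    3]
  r2: [   0    0    0    0    0    1    2]
Fix exponent of ω at 1, f at 0, t at 0, X1 at 0; solve each RREF row for its pivot's exponent:
  r0: exp(γ) + (1)·1 = 0 ⇒ exp(γ) = -1
  r1: exp(i) + (0)·1 = 0 ⇒ exp(i) = 0
  r2: exp(ΔT) + (0)·1 = 0 ⇒ exp(ΔT) = 0
Π_3 = γ^-1 · ω

["-1", "0", "0", "0", "1", "0", "0"]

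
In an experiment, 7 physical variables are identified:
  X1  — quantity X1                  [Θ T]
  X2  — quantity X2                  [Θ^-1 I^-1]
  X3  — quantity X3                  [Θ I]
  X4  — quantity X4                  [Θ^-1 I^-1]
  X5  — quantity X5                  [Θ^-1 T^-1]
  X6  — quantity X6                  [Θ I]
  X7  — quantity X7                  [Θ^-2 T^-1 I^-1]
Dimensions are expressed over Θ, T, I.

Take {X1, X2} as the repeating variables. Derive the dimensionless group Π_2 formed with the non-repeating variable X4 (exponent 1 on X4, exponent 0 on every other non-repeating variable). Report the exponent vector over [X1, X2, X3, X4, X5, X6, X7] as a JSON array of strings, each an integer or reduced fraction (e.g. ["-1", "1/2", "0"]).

["0", "-1", "0", "1", "0", "0", "0"]

Dimensional matrix (Θ×T×I by X1×X2×X3×X4×X5×X6×X7):
  Θ: [ 1 -1  1 -1 -1  1 -2]
  T: [ 1  0  0  0 -1  0 -1]
  I: [ 0 -1  1 -1  0  1 -1]
Row reduction gives pivot columns X1,X2; rank = 2
Pivot set = {X1,X2}, free = {X3,X4,X5,X6,X7}
RREF:
  r0: [   1    0    0    0   -1    0   -1]
  r1: [   0    1   -1    1    0   -1    1]
  r2: [   0    0    0    0    0    0    0]
Fix exponent of X4 at 1, X3 at 0, X5 at 0, X6 at 0, X7 at 0; solve each RREF row for its pivot's exponent:
  r0: exp(X1) + (0)·1 = 0 ⇒ exp(X1) = 0
  r1: exp(X2) + (1)·1 = 0 ⇒ exp(X2) = -1
Π_2 = X2^-1 · X4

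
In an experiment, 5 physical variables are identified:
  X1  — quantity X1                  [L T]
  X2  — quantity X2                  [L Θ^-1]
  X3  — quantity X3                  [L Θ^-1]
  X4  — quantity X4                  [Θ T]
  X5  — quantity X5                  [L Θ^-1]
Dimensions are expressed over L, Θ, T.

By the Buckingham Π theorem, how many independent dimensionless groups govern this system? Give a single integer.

Exponent matrix [L,Θ,T] × [X1,X2,X3,X4,X5]:
  L: [ 1  1  1  0  1]
  Θ: [ 0 -1 -1  1 -1]
  T: [ 1  0  0  1  0]
Echelon form has 2 nonzero rows (pivots: X1,X2)
n=5, r=2 ⇒ 3 dimensionless groups

3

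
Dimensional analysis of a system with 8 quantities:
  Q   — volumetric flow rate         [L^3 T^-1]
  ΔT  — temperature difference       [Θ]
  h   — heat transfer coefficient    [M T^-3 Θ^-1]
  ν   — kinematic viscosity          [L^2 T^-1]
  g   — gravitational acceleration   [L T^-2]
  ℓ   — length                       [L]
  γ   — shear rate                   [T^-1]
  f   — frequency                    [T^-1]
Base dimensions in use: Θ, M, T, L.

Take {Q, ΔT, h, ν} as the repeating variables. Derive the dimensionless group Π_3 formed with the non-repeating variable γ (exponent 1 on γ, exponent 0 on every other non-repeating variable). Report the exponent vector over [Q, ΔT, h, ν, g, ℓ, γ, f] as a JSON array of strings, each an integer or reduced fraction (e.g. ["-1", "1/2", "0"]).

Write exponents as rows Θ,M,T,L / cols Q,ΔT,h,ν,g,ℓ,γ,f:
  Θ: [ 0  1 -1  0  0  0  0  0]
  M: [ 0  0  1  0  0  0  0  0]
  T: [-1  0 -3 -1 -2  0 -1 -1]
  L: [ 3  0  0  2  1  1  0  0]
Echelon form has 4 nonzero rows (pivots: Q,ΔT,h,ν)
Pivot set = {Q,ΔT,h,ν}, free = {g,ℓ,γ,f}
RREF:
  r0: [   1    0    0    0   -3    1   -2   -2]
  r1: [   0    1    0    0    0    0    0    0]
  r2: [   0    0    1    0    0    0    0    0]
  r3: [   0    0    0    1    5   -1    3    3]
Fix exponent of γ at 1, g at 0, ℓ at 0, f at 0; solve each RREF row for its pivot's exponent:
  r0: exp(Q) + (-2)·1 = 0 ⇒ exp(Q) = 2
  r1: exp(ΔT) + (0)·1 = 0 ⇒ exp(ΔT) = 0
  r2: exp(h) + (0)·1 = 0 ⇒ exp(h) = 0
  r3: exp(ν) + (3)·1 = 0 ⇒ exp(ν) = -3
Π_3 = Q^2 · ν^-3 · γ

["2", "0", "0", "-3", "0", "0", "1", "0"]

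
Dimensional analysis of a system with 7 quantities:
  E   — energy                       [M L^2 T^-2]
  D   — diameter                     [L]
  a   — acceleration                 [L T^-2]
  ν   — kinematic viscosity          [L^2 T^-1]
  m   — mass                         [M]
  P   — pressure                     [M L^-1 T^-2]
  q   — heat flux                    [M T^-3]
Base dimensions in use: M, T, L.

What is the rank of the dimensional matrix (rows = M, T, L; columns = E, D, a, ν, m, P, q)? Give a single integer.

Dimensional matrix (M×T×L by E×D×a×ν×m×P×q):
  M: [ 1  0  0  0  1  1  1]
  T: [-2  0 -2 -1  0 -2 -3]
  L: [ 2  1  1  2  0 -1  0]
Row reduction gives pivot columns E,D,a; rank = 3

3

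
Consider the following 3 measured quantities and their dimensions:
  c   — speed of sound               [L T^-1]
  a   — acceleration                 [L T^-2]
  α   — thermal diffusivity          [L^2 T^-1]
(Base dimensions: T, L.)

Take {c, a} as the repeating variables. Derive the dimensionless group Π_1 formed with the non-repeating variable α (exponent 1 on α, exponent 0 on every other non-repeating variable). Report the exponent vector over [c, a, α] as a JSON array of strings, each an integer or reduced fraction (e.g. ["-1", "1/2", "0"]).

Write exponents as rows T,L / cols c,a,α:
  T: [-1 -2 -1]
  L: [ 1  1  2]
Echelon form has 2 nonzero rows (pivots: c,a)
Pivot set = {c,a}, free = {α}
RREF:
  r0: [   1    0    3]
  r1: [   0    1   -1]
Fix exponent of α at 1; solve each RREF row for its pivot's exponent:
  r0: exp(c) + (3)·1 = 0 ⇒ exp(c) = -3
  r1: exp(a) + (-1)·1 = 0 ⇒ exp(a) = 1
Π_1 = c^-3 · a · α

["-3", "1", "1"]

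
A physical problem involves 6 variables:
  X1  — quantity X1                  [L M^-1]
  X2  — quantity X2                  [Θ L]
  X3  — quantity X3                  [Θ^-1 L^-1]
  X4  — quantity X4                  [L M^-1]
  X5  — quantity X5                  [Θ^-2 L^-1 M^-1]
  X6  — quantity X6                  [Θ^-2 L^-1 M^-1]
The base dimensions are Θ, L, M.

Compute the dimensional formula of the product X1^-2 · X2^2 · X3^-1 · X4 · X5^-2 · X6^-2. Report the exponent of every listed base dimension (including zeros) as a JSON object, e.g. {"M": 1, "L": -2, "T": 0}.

Exponent matrix [Θ,L,M] × [X1,X2,X3,X4,X5,X6]:
  Θ: [ 0  1 -1  0 -2 -2]
  L: [ 1  1 -1  1 -1 -1]
  M: [-1  0  0 -1 -1 -1]
  [Θ]: (-2)·0+(2)·1+(-1)·-1+(1)·0+(-2)·-2+(-2)·-2 = 11
  [L]: (-2)·1+(2)·1+(-1)·-1+(1)·1+(-2)·-1+(-2)·-1 = 6
  [M]: (-2)·-1+(2)·0+(-1)·0+(1)·-1+(-2)·-1+(-2)·-1 = 5
⇒ Θ^11 L^6 M^5

{"Θ": 11, "L": 6, "M": 5}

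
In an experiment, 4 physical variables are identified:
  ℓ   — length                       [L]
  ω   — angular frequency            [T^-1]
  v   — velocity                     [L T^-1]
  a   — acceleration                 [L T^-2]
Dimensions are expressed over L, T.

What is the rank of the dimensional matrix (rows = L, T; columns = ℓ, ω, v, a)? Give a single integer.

Exponent matrix [L,T] × [ℓ,ω,v,a]:
  L: [ 1  0  1  1]
  T: [ 0 -1 -1 -2]
RREF → pivots at {ℓ,ω} ⇒ r = 2

2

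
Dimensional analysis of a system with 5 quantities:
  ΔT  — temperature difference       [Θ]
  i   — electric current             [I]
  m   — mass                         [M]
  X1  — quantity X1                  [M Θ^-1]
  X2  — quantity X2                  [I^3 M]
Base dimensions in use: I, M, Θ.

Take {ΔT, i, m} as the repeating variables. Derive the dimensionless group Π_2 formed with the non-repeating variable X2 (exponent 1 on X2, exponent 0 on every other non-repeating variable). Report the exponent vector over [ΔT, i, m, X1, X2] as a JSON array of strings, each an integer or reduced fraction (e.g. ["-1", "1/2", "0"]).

["0", "-3", "-1", "0", "1"]

Exponent matrix [I,M,Θ] × [ΔT,i,m,X1,X2]:
  I: [ 0  1  0  0  3]
  M: [ 0  0  1  1  1]
  Θ: [ 1  0  0 -1  0]
Echelon form has 3 nonzero rows (pivots: ΔT,i,m)
Repeat: ΔT,i,m; free: X1,X2
RREF:
  r0: [   1    0    0   -1    0]
  r1: [   0    1    0    0    3]
  r2: [   0    0    1    1    1]
Fix exponent of X2 at 1, X1 at 0; solve each RREF row for its pivot's exponent:
  r0: exp(ΔT) + (0)·1 = 0 ⇒ exp(ΔT) = 0
  r1: exp(i) + (3)·1 = 0 ⇒ exp(i) = -3
  r2: exp(m) + (1)·1 = 0 ⇒ exp(m) = -1
Π_2 = i^-3 · m^-1 · X2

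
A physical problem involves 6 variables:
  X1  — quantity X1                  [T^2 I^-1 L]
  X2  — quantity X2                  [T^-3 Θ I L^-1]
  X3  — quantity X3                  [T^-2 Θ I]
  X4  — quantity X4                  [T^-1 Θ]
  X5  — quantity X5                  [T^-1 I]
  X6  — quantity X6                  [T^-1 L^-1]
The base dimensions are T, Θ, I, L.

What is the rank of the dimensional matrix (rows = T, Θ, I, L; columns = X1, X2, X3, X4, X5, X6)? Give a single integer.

Dimensional matrix (T×Θ×I×L by X1×X2×X3×X4×X5×X6):
  T: [ 2 -3 -2 -1 -1 -1]
  Θ: [ 0  1  1  1  0  0]
  I: [-1  1  1  0  1  0]
  L: [ 1 -1  0  0  0 -1]
Echelon form has 3 nonzero rows (pivots: X1,X2,X3)

3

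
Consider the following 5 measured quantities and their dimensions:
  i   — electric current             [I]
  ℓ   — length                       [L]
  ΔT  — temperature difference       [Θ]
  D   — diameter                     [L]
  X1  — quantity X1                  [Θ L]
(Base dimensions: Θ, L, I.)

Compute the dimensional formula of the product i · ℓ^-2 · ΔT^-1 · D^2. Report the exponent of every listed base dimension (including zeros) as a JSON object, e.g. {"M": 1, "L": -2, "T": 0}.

{"Θ": -1, "L": 0, "I": 1}

Dimensional matrix (Θ×L×I by i×ℓ×ΔT×D×X1):
  Θ: [ 0  0  1  0  1]
  L: [ 0  1  0  1  1]
  I: [ 1  0  0  0  0]
  [Θ]: (1)·0+(-2)·0+(-1)·1+(2)·0 = -1
  [L]: (1)·0+(-2)·1+(-1)·0+(2)·1 = 0
  [I]: (1)·1+(-2)·0+(-1)·0+(2)·0 = 1
⇒ Θ^-1 I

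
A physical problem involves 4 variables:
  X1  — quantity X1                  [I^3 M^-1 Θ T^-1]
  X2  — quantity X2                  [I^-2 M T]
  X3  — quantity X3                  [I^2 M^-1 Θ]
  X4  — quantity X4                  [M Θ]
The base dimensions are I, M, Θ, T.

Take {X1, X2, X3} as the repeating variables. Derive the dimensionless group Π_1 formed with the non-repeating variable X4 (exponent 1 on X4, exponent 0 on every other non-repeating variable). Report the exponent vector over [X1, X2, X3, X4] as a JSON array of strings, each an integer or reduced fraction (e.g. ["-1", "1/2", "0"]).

Exponent matrix [I,M,Θ,T] × [X1,X2,X3,X4]:
  I: [ 3 -2  2  0]
  M: [-1  1 -1  1]
  Θ: [ 1  0  1  1]
  T: [-1  1  0  0]
Row reduction gives pivot columns X1,X2,X3; rank = 3
Pivot set = {X1,X2,X3}, free = {X4}
RREF:
  r0: [   1    0    0    2]
  r1: [   0    1    0    2]
  r2: [   0    0    1   -1]
  r3: [   0    0    0    0]
Fix exponent of X4 at 1; solve each RREF row for its pivot's exponent:
  r0: exp(X1) + (2)·1 = 0 ⇒ exp(X1) = -2
  r1: exp(X2) + (2)·1 = 0 ⇒ exp(X2) = -2
  r2: exp(X3) + (-1)·1 = 0 ⇒ exp(X3) = 1
Π_1 = X1^-2 · X2^-2 · X3 · X4

["-2", "-2", "1", "1"]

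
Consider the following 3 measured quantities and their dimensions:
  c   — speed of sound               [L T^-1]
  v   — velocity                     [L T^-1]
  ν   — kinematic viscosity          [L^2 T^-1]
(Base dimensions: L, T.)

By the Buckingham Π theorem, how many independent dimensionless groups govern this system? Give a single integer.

Dimensional matrix (L×T by c×v×ν):
  L: [ 1  1  2]
  T: [-1 -1 -1]
RREF → pivots at {c,ν} ⇒ r = 2
3 vars − rank 2 = 1 Π group

1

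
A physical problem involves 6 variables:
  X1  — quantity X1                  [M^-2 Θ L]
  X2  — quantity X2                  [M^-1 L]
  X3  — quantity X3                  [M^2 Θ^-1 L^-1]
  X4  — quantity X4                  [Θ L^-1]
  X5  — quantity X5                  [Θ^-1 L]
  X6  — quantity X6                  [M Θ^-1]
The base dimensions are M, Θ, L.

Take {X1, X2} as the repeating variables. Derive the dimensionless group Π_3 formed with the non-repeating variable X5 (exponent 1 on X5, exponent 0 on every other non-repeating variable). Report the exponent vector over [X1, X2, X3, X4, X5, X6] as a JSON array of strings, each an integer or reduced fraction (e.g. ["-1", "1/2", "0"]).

Dimensional matrix (M×Θ×L by X1×X2×X3×X4×X5×X6):
  M: [-2 -1  2  0  0  1]
  Θ: [ 1  0 -1  1 -1 -1]
  L: [ 1  1 -1 -1  1  0]
Echelon form has 2 nonzero rows (pivots: X1,X2)
Pivot set = {X1,X2}, free = {X3,X4,X5,X6}
RREF:
  r0: [   1    0   -1    1   -1   -1]
  r1: [   0    1    0   -2    2    1]
  r2: [   0    0    0    0    0    0]
Fix exponent of X5 at 1, X3 at 0, X4 at 0, X6 at 0; solve each RREF row for its pivot's exponent:
  r0: exp(X1) + (-1)·1 = 0 ⇒ exp(X1) = 1
  r1: exp(X2) + (2)·1 = 0 ⇒ exp(X2) = -2
Π_3 = X1 · X2^-2 · X5

["1", "-2", "0", "0", "1", "0"]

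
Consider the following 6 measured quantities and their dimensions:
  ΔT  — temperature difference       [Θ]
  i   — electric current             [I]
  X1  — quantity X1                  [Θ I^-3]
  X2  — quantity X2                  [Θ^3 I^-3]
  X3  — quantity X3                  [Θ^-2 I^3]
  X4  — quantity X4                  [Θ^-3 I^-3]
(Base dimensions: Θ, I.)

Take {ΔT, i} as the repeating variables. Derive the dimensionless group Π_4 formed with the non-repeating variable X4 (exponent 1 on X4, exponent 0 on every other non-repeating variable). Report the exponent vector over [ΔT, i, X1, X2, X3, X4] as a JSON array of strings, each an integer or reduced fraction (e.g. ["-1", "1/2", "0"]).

Write exponents as rows Θ,I / cols ΔT,i,X1,X2,X3,X4:
  Θ: [ 1  0  1  3 -2 -3]
  I: [ 0  1 -3 -3  3 -3]
Row reduction gives pivot columns ΔT,i; rank = 2
Pivot set = {ΔT,i}, free = {X1,X2,X3,X4}
RREF:
  r0: [   1    0    1    3   -2   -3]
  r1: [   0    1   -3   -3    3   -3]
Fix exponent of X4 at 1, X1 at 0, X2 at 0, X3 at 0; solve each RREF row for its pivot's exponent:
  r0: exp(ΔT) + (-3)·1 = 0 ⇒ exp(ΔT) = 3
  r1: exp(i) + (-3)·1 = 0 ⇒ exp(i) = 3
Π_4 = ΔT^3 · i^3 · X4

["3", "3", "0", "0", "0", "1"]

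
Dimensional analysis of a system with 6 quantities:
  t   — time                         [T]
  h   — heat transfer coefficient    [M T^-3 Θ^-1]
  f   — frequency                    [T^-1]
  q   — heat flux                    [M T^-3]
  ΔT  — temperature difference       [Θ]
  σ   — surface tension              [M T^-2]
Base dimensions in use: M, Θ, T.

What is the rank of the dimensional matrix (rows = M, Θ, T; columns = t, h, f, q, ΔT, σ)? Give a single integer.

3

Write exponents as rows M,Θ,T / cols t,h,f,q,ΔT,σ:
  M: [ 0  1  0  1  0  1]
  Θ: [ 0 -1  0  0  1  0]
  T: [ 1 -3 -1 -3  0 -2]
Row reduction gives pivot columns t,h,q; rank = 3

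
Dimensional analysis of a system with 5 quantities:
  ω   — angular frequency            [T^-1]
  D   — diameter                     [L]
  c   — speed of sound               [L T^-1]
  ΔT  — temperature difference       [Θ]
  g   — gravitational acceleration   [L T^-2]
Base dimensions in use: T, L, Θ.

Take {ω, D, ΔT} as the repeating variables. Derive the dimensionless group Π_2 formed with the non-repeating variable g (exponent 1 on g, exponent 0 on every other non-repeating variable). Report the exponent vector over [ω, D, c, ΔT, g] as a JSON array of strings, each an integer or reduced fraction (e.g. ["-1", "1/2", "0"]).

Write exponents as rows T,L,Θ / cols ω,D,c,ΔT,g:
  T: [-1  0 -1  0 -2]
  L: [ 0  1  1  0  1]
  Θ: [ 0  0  0  1  0]
RREF → pivots at {ω,D,ΔT} ⇒ r = 3
Pivot set = {ω,D,ΔT}, free = {c,g}
RREF:
  r0: [   1    0    1    0    2]
  r1: [   0    1    1    0    1]
  r2: [   0    0    0    1    0]
Fix exponent of g at 1, c at 0; solve each RREF row for its pivot's exponent:
  r0: exp(ω) + (2)·1 = 0 ⇒ exp(ω) = -2
  r1: exp(D) + (1)·1 = 0 ⇒ exp(D) = -1
  r2: exp(ΔT) + (0)·1 = 0 ⇒ exp(ΔT) = 0
Π_2 = ω^-2 · D^-1 · g

["-2", "-1", "0", "0", "1"]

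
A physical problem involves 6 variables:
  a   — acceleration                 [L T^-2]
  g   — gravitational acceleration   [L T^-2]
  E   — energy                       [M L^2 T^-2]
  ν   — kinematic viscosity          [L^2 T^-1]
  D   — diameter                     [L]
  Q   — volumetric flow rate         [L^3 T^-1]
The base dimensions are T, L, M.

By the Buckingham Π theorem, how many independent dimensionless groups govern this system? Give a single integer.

Exponent matrix [T,L,M] × [a,g,E,ν,D,Q]:
  T: [-2 -2 -2 -1  0 -1]
  L: [ 1  1  2  2  1  3]
  M: [ 0  0  1  0  0  0]
Echelon form has 3 nonzero rows (pivots: a,E,ν)
Π count = n − r = 6 − 3 = 3

3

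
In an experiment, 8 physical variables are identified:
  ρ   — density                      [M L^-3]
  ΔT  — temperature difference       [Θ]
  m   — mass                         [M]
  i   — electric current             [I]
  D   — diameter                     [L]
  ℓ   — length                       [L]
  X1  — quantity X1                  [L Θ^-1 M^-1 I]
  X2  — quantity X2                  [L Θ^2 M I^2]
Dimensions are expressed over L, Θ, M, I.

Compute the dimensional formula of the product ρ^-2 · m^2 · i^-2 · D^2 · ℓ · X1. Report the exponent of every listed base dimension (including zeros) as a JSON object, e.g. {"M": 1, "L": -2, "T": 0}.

{"L": 10, "Θ": -1, "M": -1, "I": -1}

Exponent matrix [L,Θ,M,I] × [ρ,ΔT,m,i,D,ℓ,X1,X2]:
  L: [-3  0  0  0  1  1  1  1]
  Θ: [ 0  1  0  0  0  0 -1  2]
  M: [ 1  0  1  0  0  0 -1  1]
  I: [ 0  0  0  1  0  0  1  2]
  [L]: (-2)·-3+(2)·0+(-2)·0+(2)·1+(1)·1+(1)·1 = 10
  [Θ]: (-2)·0+(2)·0+(-2)·0+(2)·0+(1)·0+(1)·-1 = -1
  [M]: (-2)·1+(2)·1+(-2)·0+(2)·0+(1)·0+(1)·-1 = -1
  [I]: (-2)·0+(2)·0+(-2)·1+(2)·0+(1)·0+(1)·1 = -1
⇒ L^10 Θ^-1 M^-1 I^-1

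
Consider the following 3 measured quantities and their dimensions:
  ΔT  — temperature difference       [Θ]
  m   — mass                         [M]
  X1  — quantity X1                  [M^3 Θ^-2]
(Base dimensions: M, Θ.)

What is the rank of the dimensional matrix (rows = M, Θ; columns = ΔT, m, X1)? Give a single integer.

Dimensional matrix (M×Θ by ΔT×m×X1):
  M: [ 0  1  3]
  Θ: [ 1  0 -2]
Echelon form has 2 nonzero rows (pivots: ΔT,m)

2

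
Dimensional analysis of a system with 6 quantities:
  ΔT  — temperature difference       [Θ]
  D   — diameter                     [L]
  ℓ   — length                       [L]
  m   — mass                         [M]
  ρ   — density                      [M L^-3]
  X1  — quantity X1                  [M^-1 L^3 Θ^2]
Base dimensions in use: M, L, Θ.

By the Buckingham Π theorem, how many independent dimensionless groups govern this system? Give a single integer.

Dimensional matrix (M×L×Θ by ΔT×D×ℓ×m×ρ×X1):
  M: [ 0  0  0  1  1 -1]
  L: [ 0  1  1  0 -3  3]
  Θ: [ 1  0  0  0  0  2]
RREF → pivots at {ΔT,D,m} ⇒ r = 3
Π count = n − r = 6 − 3 = 3

3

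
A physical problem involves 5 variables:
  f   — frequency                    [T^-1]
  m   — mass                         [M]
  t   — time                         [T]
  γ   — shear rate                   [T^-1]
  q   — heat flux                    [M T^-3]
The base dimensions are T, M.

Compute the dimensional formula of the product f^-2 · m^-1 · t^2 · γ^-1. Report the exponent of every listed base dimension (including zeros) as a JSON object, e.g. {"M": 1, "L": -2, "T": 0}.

Exponent matrix [T,M] × [f,m,t,γ,q]:
  T: [-1  0  1 -1 -3]
  M: [ 0  1  0  0  1]
  [T]: (-2)·-1+(-1)·0+(2)·1+(-1)·-1 = 5
  [M]: (-2)·0+(-1)·1+(2)·0+(-1)·0 = -1
⇒ T^5 M^-1

{"T": 5, "M": -1}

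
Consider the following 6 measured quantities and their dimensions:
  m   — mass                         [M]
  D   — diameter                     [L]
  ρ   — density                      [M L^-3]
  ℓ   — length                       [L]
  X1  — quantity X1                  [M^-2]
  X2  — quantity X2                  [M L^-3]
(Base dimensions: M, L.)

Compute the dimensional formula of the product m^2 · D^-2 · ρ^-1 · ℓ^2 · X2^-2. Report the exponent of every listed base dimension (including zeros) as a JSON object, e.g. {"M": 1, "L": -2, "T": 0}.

Write exponents as rows M,L / cols m,D,ρ,ℓ,X1,X2:
  M: [ 1  0  1  0 -2  1]
  L: [ 0  1 -3  1  0 -3]
  [M]: (2)·1+(-2)·0+(-1)·1+(2)·0+(-2)·1 = -1
  [L]: (2)·0+(-2)·1+(-1)·-3+(2)·1+(-2)·-3 = 9
⇒ M^-1 L^9

{"M": -1, "L": 9}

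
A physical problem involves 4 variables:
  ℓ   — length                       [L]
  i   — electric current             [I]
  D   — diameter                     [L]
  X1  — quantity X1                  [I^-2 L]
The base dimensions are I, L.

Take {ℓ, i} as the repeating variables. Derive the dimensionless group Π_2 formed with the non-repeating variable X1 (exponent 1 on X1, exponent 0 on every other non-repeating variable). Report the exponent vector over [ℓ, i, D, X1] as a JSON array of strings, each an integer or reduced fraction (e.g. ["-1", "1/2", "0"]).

Dimensional matrix (I×L by ℓ×i×D×X1):
  I: [ 0  1  0 -2]
  L: [ 1  0  1  1]
Echelon form has 2 nonzero rows (pivots: ℓ,i)
Pivot set = {ℓ,i}, free = {D,X1}
RREF:
  r0: [   1    0    1    1]
  r1: [   0    1    0   -2]
Fix exponent of X1 at 1, D at 0; solve each RREF row for its pivot's exponent:
  r0: exp(ℓ) + (1)·1 = 0 ⇒ exp(ℓ) = -1
  r1: exp(i) + (-2)·1 = 0 ⇒ exp(i) = 2
Π_2 = ℓ^-1 · i^2 · X1

["-1", "2", "0", "1"]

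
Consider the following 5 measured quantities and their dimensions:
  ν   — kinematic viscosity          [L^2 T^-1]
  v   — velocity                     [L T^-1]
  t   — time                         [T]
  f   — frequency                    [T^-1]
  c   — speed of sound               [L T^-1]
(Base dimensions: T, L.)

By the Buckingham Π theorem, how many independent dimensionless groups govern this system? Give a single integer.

Exponent matrix [T,L] × [ν,v,t,f,c]:
  T: [-1 -1  1 -1 -1]
  L: [ 2  1  0  0  1]
Echelon form has 2 nonzero rows (pivots: ν,v)
5 vars − rank 2 = 3 Π groups

3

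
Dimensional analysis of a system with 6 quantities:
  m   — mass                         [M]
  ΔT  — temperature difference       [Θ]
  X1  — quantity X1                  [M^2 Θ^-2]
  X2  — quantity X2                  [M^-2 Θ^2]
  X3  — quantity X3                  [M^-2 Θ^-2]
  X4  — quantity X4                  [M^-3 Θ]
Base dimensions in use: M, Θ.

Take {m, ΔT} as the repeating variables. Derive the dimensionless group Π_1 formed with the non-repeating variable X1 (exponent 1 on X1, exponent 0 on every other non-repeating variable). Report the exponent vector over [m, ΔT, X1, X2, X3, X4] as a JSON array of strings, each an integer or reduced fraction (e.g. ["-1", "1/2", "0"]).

["-2", "2", "1", "0", "0", "0"]

Write exponents as rows M,Θ / cols m,ΔT,X1,X2,X3,X4:
  M: [ 1  0  2 -2 -2 -3]
  Θ: [ 0  1 -2  2 -2  1]
Row reduction gives pivot columns m,ΔT; rank = 2
Pivot set = {m,ΔT}, free = {X1,X2,X3,X4}
RREF:
  r0: [   1    0    2   -2   -2   -3]
  r1: [   0    1   -2    2   -2    1]
Fix exponent of X1 at 1, X2 at 0, X3 at 0, X4 at 0; solve each RREF row for its pivot's exponent:
  r0: exp(m) + (2)·1 = 0 ⇒ exp(m) = -2
  r1: exp(ΔT) + (-2)·1 = 0 ⇒ exp(ΔT) = 2
Π_1 = m^-2 · ΔT^2 · X1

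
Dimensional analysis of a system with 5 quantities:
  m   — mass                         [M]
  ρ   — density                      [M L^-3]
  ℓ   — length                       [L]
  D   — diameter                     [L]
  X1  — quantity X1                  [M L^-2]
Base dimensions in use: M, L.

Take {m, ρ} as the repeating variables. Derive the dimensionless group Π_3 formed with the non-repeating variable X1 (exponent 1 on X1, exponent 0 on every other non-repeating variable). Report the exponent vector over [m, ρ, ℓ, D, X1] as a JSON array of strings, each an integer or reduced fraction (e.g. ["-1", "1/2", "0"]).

Exponent matrix [M,L] × [m,ρ,ℓ,D,X1]:
  M: [ 1  1  0  0  1]
  L: [ 0 -3  1  1 -2]
RREF → pivots at {m,ρ} ⇒ r = 2
Repeat: m,ρ; free: ℓ,D,X1
RREF:
  r0: [   1    0  1/3  1/3  1/3]
  r1: [   0    1 -1/3 -1/3  2/3]
Fix exponent of X1 at 1, ℓ at 0, D at 0; solve each RREF row for its pivot's exponent:
  r0: exp(m) + (1/3)·1 = 0 ⇒ exp(m) = -1/3
  r1: exp(ρ) + (2/3)·1 = 0 ⇒ exp(ρ) = -2/3
Π_3 = m^(-1/3) · ρ^(-2/3) · X1

["-1/3", "-2/3", "0", "0", "1"]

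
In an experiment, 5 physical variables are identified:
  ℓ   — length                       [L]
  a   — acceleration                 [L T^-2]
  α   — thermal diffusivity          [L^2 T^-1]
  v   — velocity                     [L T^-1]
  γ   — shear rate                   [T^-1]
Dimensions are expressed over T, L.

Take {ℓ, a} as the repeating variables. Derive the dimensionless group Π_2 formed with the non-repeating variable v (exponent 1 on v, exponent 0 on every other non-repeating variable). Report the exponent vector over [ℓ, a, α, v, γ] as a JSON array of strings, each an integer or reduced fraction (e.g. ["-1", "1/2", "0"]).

Write exponents as rows T,L / cols ℓ,a,α,v,γ:
  T: [ 0 -2 -1 -1 -1]
  L: [ 1  1  2  1  0]
Echelon form has 2 nonzero rows (pivots: ℓ,a)
Pivot set = {ℓ,a}, free = {α,v,γ}
RREF:
  r0: [   1    0  3/2  1/2 -1/2]
  r1: [   0    1  1/2  1/2  1/2]
Fix exponent of v at 1, α at 0, γ at 0; solve each RREF row for its pivot's exponent:
  r0: exp(ℓ) + (1/2)·1 = 0 ⇒ exp(ℓ) = -1/2
  r1: exp(a) + (1/2)·1 = 0 ⇒ exp(a) = -1/2
Π_2 = ℓ^(-1/2) · a^(-1/2) · v

["-1/2", "-1/2", "0", "1", "0"]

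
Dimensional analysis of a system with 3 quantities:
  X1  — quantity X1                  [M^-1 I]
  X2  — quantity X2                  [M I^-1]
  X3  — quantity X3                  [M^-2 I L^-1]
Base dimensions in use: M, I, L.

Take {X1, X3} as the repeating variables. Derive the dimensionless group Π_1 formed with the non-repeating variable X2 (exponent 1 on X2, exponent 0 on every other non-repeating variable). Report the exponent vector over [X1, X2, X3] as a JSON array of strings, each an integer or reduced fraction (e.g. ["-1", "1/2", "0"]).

["1", "1", "0"]

Exponent matrix [M,I,L] × [X1,X2,X3]:
  M: [-1  1 -2]
  I: [ 1 -1  1]
  L: [ 0  0 -1]
RREF → pivots at {X1,X3} ⇒ r = 2
Pivot set = {X1,X3}, free = {X2}
RREF:
  r0: [   1   -1    0]
  r1: [   0    0    1]
  r2: [   0    0    0]
Fix exponent of X2 at 1; solve each RREF row for its pivot's exponent:
  r0: exp(X1) + (-1)·1 = 0 ⇒ exp(X1) = 1
  r1: exp(X3) + (0)·1 = 0 ⇒ exp(X3) = 0
Π_1 = X1 · X2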